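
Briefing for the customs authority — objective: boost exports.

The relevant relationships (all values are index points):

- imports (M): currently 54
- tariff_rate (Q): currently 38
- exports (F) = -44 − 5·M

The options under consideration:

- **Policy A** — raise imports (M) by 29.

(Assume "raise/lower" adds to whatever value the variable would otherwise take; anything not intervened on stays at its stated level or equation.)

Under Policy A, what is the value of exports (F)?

-459

Policy A (M + 29):
  M = 54 + 29 = 83
  F = -44 − 5·83 = -459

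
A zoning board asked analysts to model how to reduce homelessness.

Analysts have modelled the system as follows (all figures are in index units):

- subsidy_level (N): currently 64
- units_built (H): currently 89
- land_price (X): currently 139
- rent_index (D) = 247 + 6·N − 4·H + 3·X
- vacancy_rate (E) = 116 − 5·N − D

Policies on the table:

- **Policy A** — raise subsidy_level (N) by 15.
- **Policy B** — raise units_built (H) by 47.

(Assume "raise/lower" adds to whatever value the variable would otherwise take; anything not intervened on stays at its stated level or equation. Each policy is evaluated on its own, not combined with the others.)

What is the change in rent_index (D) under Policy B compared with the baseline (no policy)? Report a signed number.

Baseline:
  N = 64
  H = 89
  X = 139
  D = 247 + 6·64 − 4·89 + 3·139 = 692
Policy B (H + 47):
  N = 64
  H = 89 + 47 = 136
  X = 139
  D = 247 + 6·64 − 4·136 + 3·139 = 504
Change in D: 504 − 692 = -188

-188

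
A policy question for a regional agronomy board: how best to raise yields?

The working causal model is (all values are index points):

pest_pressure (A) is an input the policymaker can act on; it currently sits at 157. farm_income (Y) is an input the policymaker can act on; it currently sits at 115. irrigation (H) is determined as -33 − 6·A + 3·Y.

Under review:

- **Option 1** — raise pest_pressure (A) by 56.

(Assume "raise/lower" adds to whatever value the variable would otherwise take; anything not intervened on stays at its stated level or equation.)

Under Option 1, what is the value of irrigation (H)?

-966

Option 1 (A + 56):
  A = 157 + 56 = 213
  Y = 115
  H = -33 − 6·213 + 3·115 = -966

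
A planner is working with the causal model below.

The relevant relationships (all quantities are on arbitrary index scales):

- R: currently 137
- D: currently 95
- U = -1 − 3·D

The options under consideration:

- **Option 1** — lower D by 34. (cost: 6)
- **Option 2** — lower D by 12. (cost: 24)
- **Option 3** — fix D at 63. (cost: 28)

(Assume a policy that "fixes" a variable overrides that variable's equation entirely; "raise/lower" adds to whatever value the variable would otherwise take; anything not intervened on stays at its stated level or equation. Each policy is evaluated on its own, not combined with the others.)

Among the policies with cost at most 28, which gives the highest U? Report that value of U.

-184

Option 1 (D − 34):
  D = 95 − 34 = 61
  U = -1 − 3·61 = -184
Option 2 (D − 12):
  D = 95 − 12 = 83
  U = -1 − 3·83 = -250
Option 3 (D := 63):
  D = 63
  U = -1 − 3·63 = -190
Comparing — Option 1: U=-184, Option 2: U=-250, Option 3: U=-190. Highest is -184 (Option 1).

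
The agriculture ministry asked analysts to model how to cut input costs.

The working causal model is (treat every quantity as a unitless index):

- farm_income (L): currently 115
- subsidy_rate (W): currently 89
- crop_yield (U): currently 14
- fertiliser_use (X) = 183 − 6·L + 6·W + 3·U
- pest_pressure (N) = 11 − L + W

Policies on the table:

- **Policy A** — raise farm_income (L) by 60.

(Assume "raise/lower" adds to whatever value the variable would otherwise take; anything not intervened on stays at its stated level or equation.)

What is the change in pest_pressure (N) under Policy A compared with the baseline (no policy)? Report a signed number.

Baseline:
  L = 115
  W = 89
  N = 11 − 115 + 89 = -15
Policy A (L + 60):
  L = 115 + 60 = 175
  W = 89
  N = 11 − 175 + 89 = -75
Change in N: -75 − (-15) = -60

-60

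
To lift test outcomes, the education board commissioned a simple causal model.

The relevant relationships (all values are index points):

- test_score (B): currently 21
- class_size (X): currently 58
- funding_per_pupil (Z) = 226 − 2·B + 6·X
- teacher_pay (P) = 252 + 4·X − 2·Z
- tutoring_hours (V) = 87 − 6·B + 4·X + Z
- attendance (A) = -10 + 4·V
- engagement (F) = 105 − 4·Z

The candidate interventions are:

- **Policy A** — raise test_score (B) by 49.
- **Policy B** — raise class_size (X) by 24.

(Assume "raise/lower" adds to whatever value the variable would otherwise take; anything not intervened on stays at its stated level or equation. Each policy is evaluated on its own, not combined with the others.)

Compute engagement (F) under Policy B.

-2599

Policy B (X + 24):
  B = 21
  X = 58 + 24 = 82
  Z = 226 − 2·21 + 6·82 = 676
  F = 105 − 4·676 = -2599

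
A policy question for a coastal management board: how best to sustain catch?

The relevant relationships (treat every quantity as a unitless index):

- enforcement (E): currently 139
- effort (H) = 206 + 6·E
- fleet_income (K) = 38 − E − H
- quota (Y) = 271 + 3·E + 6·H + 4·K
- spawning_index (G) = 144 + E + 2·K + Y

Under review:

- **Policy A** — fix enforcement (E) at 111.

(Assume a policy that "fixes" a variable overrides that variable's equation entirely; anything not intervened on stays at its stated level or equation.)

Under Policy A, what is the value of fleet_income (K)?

-945

Policy A (E := 111):
  E = 111
  H = 206 + 6·111 = 872
  K = 38 − 111 − 872 = -945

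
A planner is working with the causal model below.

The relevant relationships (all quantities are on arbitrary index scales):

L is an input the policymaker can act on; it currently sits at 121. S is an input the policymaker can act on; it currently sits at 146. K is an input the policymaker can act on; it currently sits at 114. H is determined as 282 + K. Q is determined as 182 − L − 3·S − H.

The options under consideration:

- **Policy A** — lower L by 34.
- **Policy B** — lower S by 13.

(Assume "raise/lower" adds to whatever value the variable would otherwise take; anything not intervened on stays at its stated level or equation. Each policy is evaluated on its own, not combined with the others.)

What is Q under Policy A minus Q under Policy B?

Policy A (L − 34):
  L = 121 − 34 = 87
  S = 146
  K = 114
  H = 282 + 114 = 396
  Q = 182 − 87 − 3·146 − 396 = -739
Policy B (S − 13):
  L = 121
  S = 146 − 13 = 133
  K = 114
  H = 282 + 114 = 396
  Q = 182 − 121 − 3·133 − 396 = -734
Q: -739 − (-734) = -5

-5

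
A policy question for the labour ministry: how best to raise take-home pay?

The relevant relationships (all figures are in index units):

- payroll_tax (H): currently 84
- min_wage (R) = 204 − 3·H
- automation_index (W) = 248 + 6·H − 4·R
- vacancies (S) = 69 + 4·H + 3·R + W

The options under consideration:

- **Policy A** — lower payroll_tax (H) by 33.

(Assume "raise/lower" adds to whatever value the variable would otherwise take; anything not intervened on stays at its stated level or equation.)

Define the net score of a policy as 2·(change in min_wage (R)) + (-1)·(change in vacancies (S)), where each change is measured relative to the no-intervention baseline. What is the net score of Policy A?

Baseline:
  H = 84
  R = 204 − 3·84 = -48
  W = 248 + 6·84 − 4·(-48) = 944
  S = 69 + 4·84 + 3·(-48) + 944 = 1205
Policy A (H − 33):
  H = 84 − 33 = 51
  R = 204 − 3·51 = 51
  W = 248 + 6·51 − 4·51 = 350
  S = 69 + 4·51 + 3·51 + 350 = 776
ΔR = 51 − (-48) = 99; ΔS = 776 − 1205 = -429
Score = 2·99 + (-1)·(-429) = 627

627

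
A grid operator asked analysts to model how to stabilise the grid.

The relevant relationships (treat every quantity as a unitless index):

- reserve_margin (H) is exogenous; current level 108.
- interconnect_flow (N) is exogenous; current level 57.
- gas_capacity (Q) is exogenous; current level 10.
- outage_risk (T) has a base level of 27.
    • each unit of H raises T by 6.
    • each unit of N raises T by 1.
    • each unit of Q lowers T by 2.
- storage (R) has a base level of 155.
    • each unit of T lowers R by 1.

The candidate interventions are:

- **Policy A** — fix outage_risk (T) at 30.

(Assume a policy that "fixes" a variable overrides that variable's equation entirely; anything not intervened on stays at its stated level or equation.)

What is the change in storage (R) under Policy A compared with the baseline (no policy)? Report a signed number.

Baseline:
  H = 108
  N = 57
  Q = 10
  T = 27 + 6·108 + 57 − 2·10 = 712
  R = 155 − 712 = -557
Policy A (T := 30):
  H = 108
  N = 57
  Q = 10
  T = 30
  R = 155 − 30 = 125
Change in R: 125 − (-557) = 682

682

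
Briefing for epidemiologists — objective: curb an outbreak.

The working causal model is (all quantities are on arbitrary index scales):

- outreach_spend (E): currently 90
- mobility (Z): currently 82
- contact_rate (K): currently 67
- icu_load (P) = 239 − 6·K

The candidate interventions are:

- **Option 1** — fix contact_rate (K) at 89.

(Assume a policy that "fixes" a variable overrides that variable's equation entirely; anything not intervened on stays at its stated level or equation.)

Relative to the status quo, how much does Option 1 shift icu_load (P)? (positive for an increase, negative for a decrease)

-132

Baseline:
  K = 67
  P = 239 − 6·67 = -163
Option 1 (K := 89):
  K = 89
  P = 239 − 6·89 = -295
Change in P: -295 − (-163) = -132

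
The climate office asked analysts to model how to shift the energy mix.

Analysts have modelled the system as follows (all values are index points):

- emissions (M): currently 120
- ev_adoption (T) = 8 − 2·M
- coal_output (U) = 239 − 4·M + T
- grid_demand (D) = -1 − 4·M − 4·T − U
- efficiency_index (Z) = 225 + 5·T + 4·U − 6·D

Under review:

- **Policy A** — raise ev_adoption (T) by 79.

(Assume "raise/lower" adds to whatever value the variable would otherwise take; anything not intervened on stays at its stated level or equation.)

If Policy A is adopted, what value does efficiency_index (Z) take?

Policy A (T + 79):
  M = 120
  T = 8 − 2·120 (+79 from intervention) = -153
  U = 239 − 4·120 + (-153) = -394
  D = -1 − 4·120 − 4·(-153) − (-394) = 525
  Z = 225 + 5·(-153) + 4·(-394) − 6·525 = -5266

-5266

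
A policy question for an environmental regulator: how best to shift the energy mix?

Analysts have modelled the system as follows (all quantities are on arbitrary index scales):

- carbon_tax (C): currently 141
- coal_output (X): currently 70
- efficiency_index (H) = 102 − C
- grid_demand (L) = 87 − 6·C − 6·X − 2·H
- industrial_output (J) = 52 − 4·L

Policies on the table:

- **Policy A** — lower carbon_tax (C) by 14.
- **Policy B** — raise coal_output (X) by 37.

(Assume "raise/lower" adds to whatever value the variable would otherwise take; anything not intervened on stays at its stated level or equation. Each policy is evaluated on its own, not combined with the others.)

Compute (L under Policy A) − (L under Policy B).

278

Policy A (C − 14):
  C = 141 − 14 = 127
  X = 70
  H = 102 − 127 = -25
  L = 87 − 6·127 − 6·70 − 2·(-25) = -1045
Policy B (X + 37):
  C = 141
  X = 70 + 37 = 107
  H = 102 − 141 = -39
  L = 87 − 6·141 − 6·107 − 2·(-39) = -1323
L: -1045 − (-1323) = 278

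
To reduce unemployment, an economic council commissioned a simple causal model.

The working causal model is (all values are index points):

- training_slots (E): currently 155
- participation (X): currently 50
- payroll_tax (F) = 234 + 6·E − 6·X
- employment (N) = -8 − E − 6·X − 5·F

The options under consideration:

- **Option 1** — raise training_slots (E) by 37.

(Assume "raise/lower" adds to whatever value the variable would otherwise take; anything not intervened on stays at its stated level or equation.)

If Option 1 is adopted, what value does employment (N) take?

Option 1 (E + 37):
  E = 155 + 37 = 192
  X = 50
  F = 234 + 6·192 − 6·50 = 1086
  N = -8 − 192 − 6·50 − 5·1086 = -5930

-5930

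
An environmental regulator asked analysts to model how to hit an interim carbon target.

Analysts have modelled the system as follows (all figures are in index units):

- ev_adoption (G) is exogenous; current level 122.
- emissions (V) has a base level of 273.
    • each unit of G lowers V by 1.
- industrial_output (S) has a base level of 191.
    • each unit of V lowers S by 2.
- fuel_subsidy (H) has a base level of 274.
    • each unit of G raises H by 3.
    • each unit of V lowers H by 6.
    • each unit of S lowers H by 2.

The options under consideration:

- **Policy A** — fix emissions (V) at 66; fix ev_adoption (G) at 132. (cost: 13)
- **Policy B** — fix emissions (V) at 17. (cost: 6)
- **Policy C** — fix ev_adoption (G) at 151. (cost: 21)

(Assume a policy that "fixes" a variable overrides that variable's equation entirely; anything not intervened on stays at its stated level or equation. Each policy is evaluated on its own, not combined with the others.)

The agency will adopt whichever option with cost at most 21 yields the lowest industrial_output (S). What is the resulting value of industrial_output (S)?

Policy A (V := 66, G := 132):
  G = 132
  V = 66
  S = 191 − 2·66 = 59
Policy B (V := 17):
  G = 122
  V = 17
  S = 191 − 2·17 = 157
Policy C (G := 151):
  G = 151
  V = 273 − 151 = 122
  S = 191 − 2·122 = -53
Comparing — Policy A: S=59, Policy B: S=157, Policy C: S=-53. Lowest is -53 (Policy C).

-53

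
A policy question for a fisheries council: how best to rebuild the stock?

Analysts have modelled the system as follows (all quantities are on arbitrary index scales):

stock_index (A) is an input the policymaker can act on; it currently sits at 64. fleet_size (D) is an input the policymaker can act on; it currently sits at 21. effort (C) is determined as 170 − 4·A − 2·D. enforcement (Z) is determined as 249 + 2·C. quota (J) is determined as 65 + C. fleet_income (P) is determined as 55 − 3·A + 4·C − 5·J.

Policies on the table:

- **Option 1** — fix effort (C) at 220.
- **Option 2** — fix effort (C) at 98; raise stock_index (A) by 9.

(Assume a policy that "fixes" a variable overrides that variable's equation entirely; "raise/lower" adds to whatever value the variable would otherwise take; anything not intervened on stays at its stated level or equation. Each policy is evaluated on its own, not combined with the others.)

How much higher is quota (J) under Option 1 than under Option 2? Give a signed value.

Option 1 (C := 220):
  A = 64
  D = 21
  C = 220
  J = 65 + 220 = 285
Option 2 (C := 98, A + 9):
  A = 64 + 9 = 73
  D = 21
  C = 98
  J = 65 + 98 = 163
J: 285 − 163 = 122

122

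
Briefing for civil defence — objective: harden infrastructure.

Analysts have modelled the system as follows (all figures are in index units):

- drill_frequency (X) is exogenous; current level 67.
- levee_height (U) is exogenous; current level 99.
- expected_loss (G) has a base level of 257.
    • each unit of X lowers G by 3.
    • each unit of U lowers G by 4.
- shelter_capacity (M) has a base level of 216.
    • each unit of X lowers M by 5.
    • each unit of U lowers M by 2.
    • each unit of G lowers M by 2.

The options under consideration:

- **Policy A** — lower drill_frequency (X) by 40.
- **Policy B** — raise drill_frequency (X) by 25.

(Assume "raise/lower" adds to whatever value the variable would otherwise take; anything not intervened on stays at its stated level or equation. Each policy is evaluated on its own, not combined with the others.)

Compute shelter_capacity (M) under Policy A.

323

Policy A (X − 40):
  X = 67 − 40 = 27
  U = 99
  G = 257 − 3·27 − 4·99 = -220
  M = 216 − 5·27 − 2·99 − 2·(-220) = 323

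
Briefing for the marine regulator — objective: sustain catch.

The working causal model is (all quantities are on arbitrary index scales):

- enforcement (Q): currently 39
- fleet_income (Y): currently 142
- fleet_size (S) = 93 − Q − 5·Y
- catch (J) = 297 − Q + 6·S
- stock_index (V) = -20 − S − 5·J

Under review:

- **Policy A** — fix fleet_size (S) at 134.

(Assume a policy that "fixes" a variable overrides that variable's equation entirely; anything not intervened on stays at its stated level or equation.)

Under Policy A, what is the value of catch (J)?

1062

Policy A (S := 134):
  Q = 39
  Y = 142
  S = 134
  J = 297 − 39 + 6·134 = 1062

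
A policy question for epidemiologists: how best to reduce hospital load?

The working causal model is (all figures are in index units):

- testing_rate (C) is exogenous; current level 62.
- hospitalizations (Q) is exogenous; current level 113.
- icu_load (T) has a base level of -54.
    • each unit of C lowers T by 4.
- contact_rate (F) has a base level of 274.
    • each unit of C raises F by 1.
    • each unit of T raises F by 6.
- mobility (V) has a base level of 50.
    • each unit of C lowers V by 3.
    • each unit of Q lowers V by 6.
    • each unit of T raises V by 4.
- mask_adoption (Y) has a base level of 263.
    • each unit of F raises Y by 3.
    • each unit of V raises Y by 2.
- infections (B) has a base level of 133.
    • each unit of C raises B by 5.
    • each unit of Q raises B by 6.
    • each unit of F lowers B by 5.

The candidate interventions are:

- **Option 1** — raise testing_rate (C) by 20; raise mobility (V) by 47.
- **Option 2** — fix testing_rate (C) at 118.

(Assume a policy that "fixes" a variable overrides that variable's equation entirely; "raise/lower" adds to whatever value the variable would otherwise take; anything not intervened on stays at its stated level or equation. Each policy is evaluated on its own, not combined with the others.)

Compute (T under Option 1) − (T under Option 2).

144

Option 1 (C + 20, V + 47):
  C = 62 + 20 = 82
  T = -54 − 4·82 = -382
Option 2 (C := 118):
  C = 118
  T = -54 − 4·118 = -526
T: -382 − (-526) = 144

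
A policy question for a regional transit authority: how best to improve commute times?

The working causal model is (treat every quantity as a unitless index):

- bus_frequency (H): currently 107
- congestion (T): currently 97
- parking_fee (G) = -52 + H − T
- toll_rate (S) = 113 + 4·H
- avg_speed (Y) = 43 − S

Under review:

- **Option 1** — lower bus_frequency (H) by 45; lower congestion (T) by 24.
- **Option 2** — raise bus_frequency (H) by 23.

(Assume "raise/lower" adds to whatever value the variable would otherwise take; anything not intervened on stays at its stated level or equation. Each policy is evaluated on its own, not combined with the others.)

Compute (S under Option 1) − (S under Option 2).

-272

Option 1 (H − 45, T − 24):
  H = 107 − 45 = 62
  S = 113 + 4·62 = 361
Option 2 (H + 23):
  H = 107 + 23 = 130
  S = 113 + 4·130 = 633
S: 361 − 633 = -272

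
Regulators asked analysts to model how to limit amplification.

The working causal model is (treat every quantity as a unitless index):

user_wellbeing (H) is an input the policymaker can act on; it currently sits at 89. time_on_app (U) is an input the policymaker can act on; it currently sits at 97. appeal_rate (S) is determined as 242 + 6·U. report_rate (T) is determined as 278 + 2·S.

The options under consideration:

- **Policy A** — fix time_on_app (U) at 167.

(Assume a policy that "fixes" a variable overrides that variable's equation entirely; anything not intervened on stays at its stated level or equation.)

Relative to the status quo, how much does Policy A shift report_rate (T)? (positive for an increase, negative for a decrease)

Baseline:
  U = 97
  S = 242 + 6·97 = 824
  T = 278 + 2·824 = 1926
Policy A (U := 167):
  U = 167
  S = 242 + 6·167 = 1244
  T = 278 + 2·1244 = 2766
Change in T: 2766 − 1926 = 840

840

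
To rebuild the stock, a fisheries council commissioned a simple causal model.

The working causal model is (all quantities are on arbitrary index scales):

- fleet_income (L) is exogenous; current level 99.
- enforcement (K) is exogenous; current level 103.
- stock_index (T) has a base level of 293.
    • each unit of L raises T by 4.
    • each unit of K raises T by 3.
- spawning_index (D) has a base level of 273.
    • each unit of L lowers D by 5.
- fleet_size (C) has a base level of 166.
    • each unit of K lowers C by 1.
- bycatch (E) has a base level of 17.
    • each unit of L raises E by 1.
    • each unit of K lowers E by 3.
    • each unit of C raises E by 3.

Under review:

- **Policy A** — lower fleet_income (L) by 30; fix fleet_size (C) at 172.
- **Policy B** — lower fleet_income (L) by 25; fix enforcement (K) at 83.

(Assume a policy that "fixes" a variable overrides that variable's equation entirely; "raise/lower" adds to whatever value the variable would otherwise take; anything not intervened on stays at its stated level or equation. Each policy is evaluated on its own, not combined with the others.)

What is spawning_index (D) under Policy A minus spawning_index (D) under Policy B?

25

Policy A (L − 30, C := 172):
  L = 99 − 30 = 69
  D = 273 − 5·69 = -72
Policy B (L − 25, K := 83):
  L = 99 − 25 = 74
  D = 273 − 5·74 = -97
D: -72 − (-97) = 25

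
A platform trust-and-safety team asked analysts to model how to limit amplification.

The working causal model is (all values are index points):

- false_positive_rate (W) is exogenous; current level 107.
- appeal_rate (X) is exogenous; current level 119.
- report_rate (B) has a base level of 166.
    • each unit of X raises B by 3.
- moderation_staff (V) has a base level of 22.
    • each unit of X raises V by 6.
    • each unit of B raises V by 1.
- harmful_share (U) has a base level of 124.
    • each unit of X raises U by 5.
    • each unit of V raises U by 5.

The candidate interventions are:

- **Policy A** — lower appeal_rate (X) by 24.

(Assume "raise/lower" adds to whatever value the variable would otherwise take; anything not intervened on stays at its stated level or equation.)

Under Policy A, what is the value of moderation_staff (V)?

Policy A (X − 24):
  X = 119 − 24 = 95
  B = 166 + 3·95 = 451
  V = 22 + 6·95 + 451 = 1043

1043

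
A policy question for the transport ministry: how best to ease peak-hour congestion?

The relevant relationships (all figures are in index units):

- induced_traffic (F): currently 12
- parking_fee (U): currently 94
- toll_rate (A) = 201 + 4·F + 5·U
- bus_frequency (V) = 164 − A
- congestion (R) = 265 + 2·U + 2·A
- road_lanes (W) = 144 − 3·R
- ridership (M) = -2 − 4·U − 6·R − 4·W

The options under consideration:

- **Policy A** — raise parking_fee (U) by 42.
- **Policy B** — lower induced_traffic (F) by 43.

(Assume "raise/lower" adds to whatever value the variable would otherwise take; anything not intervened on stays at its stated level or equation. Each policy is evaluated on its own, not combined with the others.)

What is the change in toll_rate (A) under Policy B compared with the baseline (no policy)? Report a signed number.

Baseline:
  F = 12
  U = 94
  A = 201 + 4·12 + 5·94 = 719
Policy B (F − 43):
  F = 12 − 43 = -31
  U = 94
  A = 201 + 4·(-31) + 5·94 = 547
Change in A: 547 − 719 = -172

-172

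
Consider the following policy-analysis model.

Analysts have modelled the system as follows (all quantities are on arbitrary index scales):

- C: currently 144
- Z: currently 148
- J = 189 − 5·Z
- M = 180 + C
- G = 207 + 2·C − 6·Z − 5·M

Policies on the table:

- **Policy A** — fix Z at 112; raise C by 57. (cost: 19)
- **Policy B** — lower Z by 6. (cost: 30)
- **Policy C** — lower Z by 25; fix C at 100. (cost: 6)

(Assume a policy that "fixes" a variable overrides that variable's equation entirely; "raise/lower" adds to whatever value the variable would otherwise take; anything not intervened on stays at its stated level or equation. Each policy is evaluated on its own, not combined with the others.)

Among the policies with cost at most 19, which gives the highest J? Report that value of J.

-371

Policy A (Z := 112, C + 57):
  Z = 112
  J = 189 − 5·112 = -371
Policy C (Z − 25, C := 100):
  Z = 148 − 25 = 123
  J = 189 − 5·123 = -426
Comparing — Policy A: J=-371, Policy C: J=-426. Highest is -371 (Policy A).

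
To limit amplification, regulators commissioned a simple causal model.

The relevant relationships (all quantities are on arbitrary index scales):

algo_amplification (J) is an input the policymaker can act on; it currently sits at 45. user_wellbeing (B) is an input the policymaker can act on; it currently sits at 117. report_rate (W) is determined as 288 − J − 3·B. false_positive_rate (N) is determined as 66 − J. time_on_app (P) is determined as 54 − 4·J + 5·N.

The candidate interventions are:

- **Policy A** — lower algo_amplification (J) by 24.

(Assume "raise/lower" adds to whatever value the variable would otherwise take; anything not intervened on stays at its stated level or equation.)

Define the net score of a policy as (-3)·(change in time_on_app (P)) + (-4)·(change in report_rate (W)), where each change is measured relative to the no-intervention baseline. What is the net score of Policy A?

Baseline:
  J = 45
  B = 117
  W = 288 − 45 − 3·117 = -108
  N = 66 − 45 = 21
  P = 54 − 4·45 + 5·21 = -21
Policy A (J − 24):
  J = 45 − 24 = 21
  B = 117
  W = 288 − 21 − 3·117 = -84
  N = 66 − 21 = 45
  P = 54 − 4·21 + 5·45 = 195
ΔP = 195 − (-21) = 216; ΔW = -84 − (-108) = 24
Score = (-3)·216 + (-4)·24 = -744

-744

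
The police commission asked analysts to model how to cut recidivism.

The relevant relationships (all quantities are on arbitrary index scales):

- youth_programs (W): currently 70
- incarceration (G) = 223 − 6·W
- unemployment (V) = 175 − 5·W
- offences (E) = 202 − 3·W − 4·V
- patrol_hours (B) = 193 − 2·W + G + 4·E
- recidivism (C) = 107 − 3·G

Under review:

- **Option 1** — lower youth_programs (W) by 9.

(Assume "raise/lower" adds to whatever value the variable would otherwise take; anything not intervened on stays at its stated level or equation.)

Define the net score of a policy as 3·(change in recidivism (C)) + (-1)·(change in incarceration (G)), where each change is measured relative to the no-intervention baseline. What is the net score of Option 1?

Baseline:
  W = 70
  G = 223 − 6·70 = -197
  C = 107 − 3·(-197) = 698
Option 1 (W − 9):
  W = 70 − 9 = 61
  G = 223 − 6·61 = -143
  C = 107 − 3·(-143) = 536
ΔC = 536 − 698 = -162; ΔG = -143 − (-197) = 54
Score = 3·(-162) + (-1)·54 = -540

-540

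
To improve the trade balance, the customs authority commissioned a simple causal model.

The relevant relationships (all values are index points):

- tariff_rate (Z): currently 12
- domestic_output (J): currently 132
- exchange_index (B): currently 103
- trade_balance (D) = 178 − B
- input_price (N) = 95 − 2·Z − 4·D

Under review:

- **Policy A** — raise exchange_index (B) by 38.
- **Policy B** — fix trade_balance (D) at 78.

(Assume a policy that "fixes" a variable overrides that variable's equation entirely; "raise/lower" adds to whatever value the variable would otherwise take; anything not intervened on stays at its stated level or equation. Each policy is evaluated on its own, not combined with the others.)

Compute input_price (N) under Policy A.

-77

Policy A (B + 38):
  Z = 12
  B = 103 + 38 = 141
  D = 178 − 141 = 37
  N = 95 − 2·12 − 4·37 = -77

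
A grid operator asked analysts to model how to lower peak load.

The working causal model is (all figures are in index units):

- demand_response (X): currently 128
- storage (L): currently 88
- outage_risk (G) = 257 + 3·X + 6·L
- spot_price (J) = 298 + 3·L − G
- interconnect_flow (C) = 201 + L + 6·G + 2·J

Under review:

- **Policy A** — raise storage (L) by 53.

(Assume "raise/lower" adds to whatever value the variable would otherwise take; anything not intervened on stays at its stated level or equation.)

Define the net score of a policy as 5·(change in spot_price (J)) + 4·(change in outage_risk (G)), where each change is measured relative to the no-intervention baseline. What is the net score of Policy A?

Baseline:
  X = 128
  L = 88
  G = 257 + 3·128 + 6·88 = 1169
  J = 298 + 3·88 − 1169 = -607
Policy A (L + 53):
  X = 128
  L = 88 + 53 = 141
  G = 257 + 3·128 + 6·141 = 1487
  J = 298 + 3·141 − 1487 = -766
ΔJ = -766 − (-607) = -159; ΔG = 1487 − 1169 = 318
Score = 5·(-159) + 4·318 = 477

477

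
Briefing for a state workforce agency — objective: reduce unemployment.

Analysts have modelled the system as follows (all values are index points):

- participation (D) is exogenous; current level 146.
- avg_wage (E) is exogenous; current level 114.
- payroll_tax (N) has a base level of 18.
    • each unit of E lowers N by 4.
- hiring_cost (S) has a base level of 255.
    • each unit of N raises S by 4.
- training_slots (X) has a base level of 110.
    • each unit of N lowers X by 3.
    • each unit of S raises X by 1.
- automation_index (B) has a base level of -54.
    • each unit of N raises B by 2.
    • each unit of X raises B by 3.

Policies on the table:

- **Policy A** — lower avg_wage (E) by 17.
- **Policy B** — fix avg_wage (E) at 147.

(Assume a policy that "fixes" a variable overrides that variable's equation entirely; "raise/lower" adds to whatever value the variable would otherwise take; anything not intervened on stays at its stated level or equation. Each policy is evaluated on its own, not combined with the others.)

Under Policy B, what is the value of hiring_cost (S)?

-2025

Policy B (E := 147):
  E = 147
  N = 18 − 4·147 = -570
  S = 255 + 4·(-570) = -2025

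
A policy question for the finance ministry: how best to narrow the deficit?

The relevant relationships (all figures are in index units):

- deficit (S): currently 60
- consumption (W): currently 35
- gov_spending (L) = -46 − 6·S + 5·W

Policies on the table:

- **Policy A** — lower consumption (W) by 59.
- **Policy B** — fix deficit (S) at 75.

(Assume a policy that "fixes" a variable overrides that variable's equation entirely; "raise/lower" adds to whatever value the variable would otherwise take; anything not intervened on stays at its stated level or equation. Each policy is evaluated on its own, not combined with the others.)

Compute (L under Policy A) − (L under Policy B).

Policy A (W − 59):
  S = 60
  W = 35 − 59 = -24
  L = -46 − 6·60 + 5·(-24) = -526
Policy B (S := 75):
  S = 75
  W = 35
  L = -46 − 6·75 + 5·35 = -321
L: -526 − (-321) = -205

-205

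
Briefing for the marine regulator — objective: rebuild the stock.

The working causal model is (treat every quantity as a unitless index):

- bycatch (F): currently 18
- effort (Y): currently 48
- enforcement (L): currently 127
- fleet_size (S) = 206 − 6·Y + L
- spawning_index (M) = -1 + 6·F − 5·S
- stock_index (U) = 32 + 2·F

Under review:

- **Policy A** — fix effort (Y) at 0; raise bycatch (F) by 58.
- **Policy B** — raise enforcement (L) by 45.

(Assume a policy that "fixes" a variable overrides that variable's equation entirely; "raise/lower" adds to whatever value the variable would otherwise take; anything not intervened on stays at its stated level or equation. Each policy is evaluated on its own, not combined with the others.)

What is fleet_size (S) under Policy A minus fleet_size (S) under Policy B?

243

Policy A (Y := 0, F + 58):
  Y = 0
  L = 127
  S = 206 − 6·0 + 127 = 333
Policy B (L + 45):
  Y = 48
  L = 127 + 45 = 172
  S = 206 − 6·48 + 172 = 90
S: 333 − 90 = 243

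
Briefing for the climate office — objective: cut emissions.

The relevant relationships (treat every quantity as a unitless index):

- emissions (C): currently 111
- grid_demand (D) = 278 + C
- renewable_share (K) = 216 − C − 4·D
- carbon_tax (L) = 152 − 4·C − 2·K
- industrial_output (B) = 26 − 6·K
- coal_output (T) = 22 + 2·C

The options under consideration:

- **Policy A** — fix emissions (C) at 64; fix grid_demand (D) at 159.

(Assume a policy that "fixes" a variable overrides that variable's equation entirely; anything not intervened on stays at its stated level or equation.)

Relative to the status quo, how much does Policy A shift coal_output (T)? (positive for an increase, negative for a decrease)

Baseline:
  C = 111
  T = 22 + 2·111 = 244
Policy A (C := 64, D := 159):
  C = 64
  T = 22 + 2·64 = 150
Change in T: 150 − 244 = -94

-94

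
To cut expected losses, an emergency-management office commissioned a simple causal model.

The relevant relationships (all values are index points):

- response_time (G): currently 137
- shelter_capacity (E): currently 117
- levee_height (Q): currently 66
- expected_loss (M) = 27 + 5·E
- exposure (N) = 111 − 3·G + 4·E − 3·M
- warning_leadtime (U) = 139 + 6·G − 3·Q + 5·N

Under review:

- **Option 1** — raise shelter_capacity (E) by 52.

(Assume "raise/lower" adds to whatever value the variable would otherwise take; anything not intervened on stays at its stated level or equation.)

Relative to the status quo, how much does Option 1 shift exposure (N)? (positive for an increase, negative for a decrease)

Baseline:
  G = 137
  E = 117
  M = 27 + 5·117 = 612
  N = 111 − 3·137 + 4·117 − 3·612 = -1668
Option 1 (E + 52):
  G = 137
  E = 117 + 52 = 169
  M = 27 + 5·169 = 872
  N = 111 − 3·137 + 4·169 − 3·872 = -2240
Change in N: -2240 − (-1668) = -572

-572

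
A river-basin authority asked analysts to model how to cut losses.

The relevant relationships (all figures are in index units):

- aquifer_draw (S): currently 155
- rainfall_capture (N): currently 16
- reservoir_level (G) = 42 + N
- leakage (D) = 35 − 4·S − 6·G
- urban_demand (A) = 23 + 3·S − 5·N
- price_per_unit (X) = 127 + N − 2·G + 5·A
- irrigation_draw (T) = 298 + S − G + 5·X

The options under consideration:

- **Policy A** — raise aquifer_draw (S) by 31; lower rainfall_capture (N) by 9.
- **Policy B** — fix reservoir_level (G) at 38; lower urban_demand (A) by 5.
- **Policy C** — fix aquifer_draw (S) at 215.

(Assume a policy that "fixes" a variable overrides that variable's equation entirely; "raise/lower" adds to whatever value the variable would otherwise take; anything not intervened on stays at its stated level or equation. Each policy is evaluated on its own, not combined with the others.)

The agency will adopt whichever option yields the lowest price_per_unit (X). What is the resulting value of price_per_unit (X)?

2082

Policy A (S + 31, N − 9):
  S = 155 + 31 = 186
  N = 16 − 9 = 7
  G = 42 + 7 = 49
  A = 23 + 3·186 − 5·7 = 546
  X = 127 + 7 − 2·49 + 5·546 = 2766
Policy B (G := 38, A − 5):
  S = 155
  N = 16
  G = 38
  A = 23 + 3·155 − 5·16 (−5 from intervention) = 403
  X = 127 + 16 − 2·38 + 5·403 = 2082
Policy C (S := 215):
  S = 215
  N = 16
  G = 42 + 16 = 58
  A = 23 + 3·215 − 5·16 = 588
  X = 127 + 16 − 2·58 + 5·588 = 2967
Comparing — Policy A: X=2766, Policy B: X=2082, Policy C: X=2967. Lowest is 2082 (Policy B).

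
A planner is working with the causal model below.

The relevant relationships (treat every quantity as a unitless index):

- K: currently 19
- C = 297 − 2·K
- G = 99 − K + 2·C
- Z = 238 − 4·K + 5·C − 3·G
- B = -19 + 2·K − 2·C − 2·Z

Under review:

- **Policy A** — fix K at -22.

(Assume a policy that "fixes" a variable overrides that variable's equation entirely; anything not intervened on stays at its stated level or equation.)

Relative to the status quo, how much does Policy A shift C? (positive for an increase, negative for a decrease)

Baseline:
  K = 19
  C = 297 − 2·19 = 259
Policy A (K := -22):
  K = -22
  C = 297 − 2·(-22) = 341
Change in C: 341 − 259 = 82

82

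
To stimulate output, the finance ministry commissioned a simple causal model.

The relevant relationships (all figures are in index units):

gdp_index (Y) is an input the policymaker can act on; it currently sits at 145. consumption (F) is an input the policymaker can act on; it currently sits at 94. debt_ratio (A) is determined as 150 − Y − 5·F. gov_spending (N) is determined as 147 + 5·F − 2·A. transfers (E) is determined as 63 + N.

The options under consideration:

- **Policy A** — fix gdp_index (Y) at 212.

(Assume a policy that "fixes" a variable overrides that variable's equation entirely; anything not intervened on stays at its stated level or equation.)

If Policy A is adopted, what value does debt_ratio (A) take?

Policy A (Y := 212):
  Y = 212
  F = 94
  A = 150 − 212 − 5·94 = -532

-532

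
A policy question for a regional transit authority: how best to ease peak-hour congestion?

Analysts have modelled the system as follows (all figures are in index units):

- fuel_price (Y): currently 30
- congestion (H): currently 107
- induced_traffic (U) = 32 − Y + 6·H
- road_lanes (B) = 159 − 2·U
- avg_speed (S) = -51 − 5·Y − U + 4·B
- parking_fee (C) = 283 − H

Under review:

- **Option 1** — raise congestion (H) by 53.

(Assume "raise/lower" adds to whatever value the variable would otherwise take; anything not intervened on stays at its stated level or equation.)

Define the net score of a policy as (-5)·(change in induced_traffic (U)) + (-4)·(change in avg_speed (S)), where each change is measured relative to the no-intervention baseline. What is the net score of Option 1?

9858

Baseline:
  Y = 30
  H = 107
  U = 32 − 30 + 6·107 = 644
  B = 159 − 2·644 = -1129
  S = -51 − 5·30 − 644 + 4·(-1129) = -5361
Option 1 (H + 53):
  Y = 30
  H = 107 + 53 = 160
  U = 32 − 30 + 6·160 = 962
  B = 159 − 2·962 = -1765
  S = -51 − 5·30 − 962 + 4·(-1765) = -8223
ΔU = 962 − 644 = 318; ΔS = -8223 − (-5361) = -2862
Score = (-5)·318 + (-4)·(-2862) = 9858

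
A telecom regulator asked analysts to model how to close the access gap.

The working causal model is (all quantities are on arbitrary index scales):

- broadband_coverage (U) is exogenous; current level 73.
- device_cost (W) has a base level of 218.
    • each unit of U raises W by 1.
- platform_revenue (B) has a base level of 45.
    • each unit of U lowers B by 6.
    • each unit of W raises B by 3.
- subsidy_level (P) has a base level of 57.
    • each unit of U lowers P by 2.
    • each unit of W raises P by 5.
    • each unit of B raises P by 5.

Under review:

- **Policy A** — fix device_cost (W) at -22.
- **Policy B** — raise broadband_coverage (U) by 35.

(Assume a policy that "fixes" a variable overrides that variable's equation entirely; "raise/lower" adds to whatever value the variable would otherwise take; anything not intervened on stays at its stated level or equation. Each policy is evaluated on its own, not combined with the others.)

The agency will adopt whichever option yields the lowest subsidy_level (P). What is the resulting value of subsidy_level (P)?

-2494

Policy A (W := -22):
  U = 73
  W = -22
  B = 45 − 6·73 + 3·(-22) = -459
  P = 57 − 2·73 + 5·(-22) + 5·(-459) = -2494
Policy B (U + 35):
  U = 73 + 35 = 108
  W = 218 + 108 = 326
  B = 45 − 6·108 + 3·326 = 375
  P = 57 − 2·108 + 5·326 + 5·375 = 3346
Comparing — Policy A: P=-2494, Policy B: P=3346. Lowest is -2494 (Policy A).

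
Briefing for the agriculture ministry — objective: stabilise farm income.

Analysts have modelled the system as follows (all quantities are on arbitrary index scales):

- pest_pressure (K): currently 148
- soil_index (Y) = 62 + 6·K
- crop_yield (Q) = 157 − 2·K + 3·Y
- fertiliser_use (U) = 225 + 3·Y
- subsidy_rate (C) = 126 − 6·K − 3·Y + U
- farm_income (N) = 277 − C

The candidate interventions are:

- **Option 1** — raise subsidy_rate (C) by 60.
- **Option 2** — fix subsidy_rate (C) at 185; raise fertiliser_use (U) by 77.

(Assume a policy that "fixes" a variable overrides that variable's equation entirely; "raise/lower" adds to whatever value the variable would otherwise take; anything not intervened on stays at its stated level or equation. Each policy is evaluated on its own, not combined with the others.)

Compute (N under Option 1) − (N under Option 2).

Option 1 (C + 60):
  K = 148
  Y = 62 + 6·148 = 950
  U = 225 + 3·950 = 3075
  C = 126 − 6·148 − 3·950 + 3075 (+60 from intervention) = -477
  N = 277 − (-477) = 754
Option 2 (C := 185, U + 77):
  K = 148
  Y = 62 + 6·148 = 950
  U = 225 + 3·950 (+77 from intervention) = 3152
  C = 185
  N = 277 − 185 = 92
N: 754 − 92 = 662

662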